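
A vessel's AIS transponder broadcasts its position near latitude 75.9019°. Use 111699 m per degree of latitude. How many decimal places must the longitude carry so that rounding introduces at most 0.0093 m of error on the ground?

At 75.9019° one degree of longitude covers 111699 × cos 75.9019° ≈ 111699 × 0.2436 ≈ 27208 m.
Rounding to N decimal places gives at most 0.5 × 10⁻ᴺ degrees of error, i.e. 0.5 × 10⁻ᴺ × 27208 m.
Need 0.5 × 27208 × 10⁻ᴺ ≤ 0.0093 → 10⁻ᴺ ≤ 6.836e-07, so N ≥ 6.17.
At 6 places the error can reach 0.0136 m, but 7 places keeps it to 0.00136 m.

7 decimal places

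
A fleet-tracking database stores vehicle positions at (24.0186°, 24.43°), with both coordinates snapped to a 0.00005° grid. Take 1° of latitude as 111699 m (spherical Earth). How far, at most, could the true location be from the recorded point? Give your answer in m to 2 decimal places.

With a 0.00005° grid the true value lies within half a step, ±0.00005°/2 = ±2.5e-05°, of the stored one.
Latitude error → 2.5e-05 × 111699 = 2.79248 m along the meridian.
E–W at 24.0186°: 2.5e-05° × 111699 × cos 24.0186° = 2.5e-05 × 111699 × 0.9134 ≈ 2.55068 m.
Worst case both components are at the extreme and orthogonal: √(2.79248² + 2.55068²) ≈ 3.78205 m.

3.78 m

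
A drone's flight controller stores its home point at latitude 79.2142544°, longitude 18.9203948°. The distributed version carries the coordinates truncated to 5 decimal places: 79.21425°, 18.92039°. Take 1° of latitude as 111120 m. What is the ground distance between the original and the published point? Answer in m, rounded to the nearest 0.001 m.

0.499 m

The latitude changed by +0.0000044° and the longitude by +0.0000048°.
N–S: 0.0000044° × 111120 m/° = 0.488928 m.
E–W at 79.2143°: 0.0000048° × 111120 × cos 79.2143° = 0.0000048 × 111120 × 0.1871 ≈ 0.0998144 m.
Distance: √(0.488928² + 0.0998144²) ≈ 0.499013 m.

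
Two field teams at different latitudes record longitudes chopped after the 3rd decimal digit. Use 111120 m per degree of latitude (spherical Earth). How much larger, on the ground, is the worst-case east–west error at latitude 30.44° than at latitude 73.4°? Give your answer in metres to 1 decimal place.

64.1 metres

Truncating at 3 decimal places can drop up to a full unit in the last place, so the longitude may be off by as much as 0.001°.
Error at 30.44° = 0.001° × 111120 × cos 30.44° ≈ 111.12 × 0.8622 = 95.803 m.
Error at 73.4° = 0.001° × 111120 × cos 73.4° ≈ 111.12 × 0.2857 = 31.746 m.
Difference: 95.803 − 31.746 = 64.058 m.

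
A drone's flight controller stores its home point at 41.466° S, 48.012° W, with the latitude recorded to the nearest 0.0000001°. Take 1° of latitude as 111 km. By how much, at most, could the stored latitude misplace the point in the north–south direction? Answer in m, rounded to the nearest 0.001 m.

0.006 m

Rounding to 7 decimal places leaves the latitude within ±5e-08° of the true value.
So the N–S error is at most 5e-08 × 111000 = 0.00555 m.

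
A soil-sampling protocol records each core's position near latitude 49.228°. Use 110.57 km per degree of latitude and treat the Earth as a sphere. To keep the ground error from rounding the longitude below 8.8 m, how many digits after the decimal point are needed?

At 49.228° one degree of longitude covers 110570 × cos 49.228° ≈ 110570 × 0.6531 ≈ 72207.8 m.
With N decimal places the half-ulp bound is 0.5·10⁻ᴺ°, or 0.5·10⁻ᴺ × 72207.8 m on the ground.
Need 0.5 × 72207.8 × 10⁻ᴺ ≤ 8.8 → 10⁻ᴺ ≤ 2.437e-04, so N ≥ 3.61.
N = 3 would give 36.1 m (too coarse); N = 4 gives 3.61 m ≤ 8.8 m.

4 decimal places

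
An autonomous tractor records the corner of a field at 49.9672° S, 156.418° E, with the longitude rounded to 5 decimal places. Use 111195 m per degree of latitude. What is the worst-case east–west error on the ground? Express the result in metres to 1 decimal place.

Rounding to 5 decimal places leaves the longitude within ±5e-06° of the true value.
One degree of longitude at 49.9672° is 111195 × cos 49.9672° ≈ 111195 × 0.6432 = 71523.5 m.
Maximum E–W displacement: 5e-06 × 71523.5 = 0.357618 m.

0.4 metres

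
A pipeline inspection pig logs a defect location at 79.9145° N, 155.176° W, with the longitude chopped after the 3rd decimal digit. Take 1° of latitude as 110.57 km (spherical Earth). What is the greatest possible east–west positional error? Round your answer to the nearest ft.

64 ft

Truncating at 3 decimal places can drop up to a full unit in the last place, so the longitude may be off by as much as 0.001°.
One degree of longitude at 79.9145° is 110570 × cos 79.9145° ≈ 110570 × 0.1751 = 19362.7 m.
Maximum E–W displacement: 0.001 × 19362.7 = 19.3627 m.
Converting: 19.3627 m × 3.2808 ft/m ≈ 63.526 ft.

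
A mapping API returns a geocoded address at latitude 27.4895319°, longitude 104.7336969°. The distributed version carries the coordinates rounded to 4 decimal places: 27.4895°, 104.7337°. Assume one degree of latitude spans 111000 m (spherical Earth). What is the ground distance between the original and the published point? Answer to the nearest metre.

4 metres

The latitude changed by +0.0000319° and the longitude by -0.0000031°.
North–south shift: 0.0000319 × 111000 = 3.5409 m.
E–W at 27.4895°: -0.0000031° × 111000 × cos 27.4895° = -0.0000031 × 111000 × 0.8871 ≈ -0.30525 m.
Combined displacement = (3.5409² + 0.30525²)^½ ≈ 3.55403 m.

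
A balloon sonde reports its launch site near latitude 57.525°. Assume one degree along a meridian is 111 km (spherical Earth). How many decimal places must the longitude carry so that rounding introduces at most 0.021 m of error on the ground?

At 57.525° one degree of longitude covers 111000 × cos 57.525° ≈ 111000 × 0.5369 ≈ 59599.4 m.
With N decimal places the half-ulp bound is 0.5·10⁻ᴺ°, or 0.5·10⁻ᴺ × 59599.4 m on the ground.
Need 0.5 × 59599.4 × 10⁻ᴺ ≤ 0.021 → 10⁻ᴺ ≤ 7.047e-07, so N ≥ 6.15.
At 6 places the error can reach 0.0298 m, but 7 places keeps it to 0.00298 m.

7 decimal places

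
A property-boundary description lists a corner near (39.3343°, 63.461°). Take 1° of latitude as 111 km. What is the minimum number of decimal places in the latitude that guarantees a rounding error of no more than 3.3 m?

One degree of latitude covers 111000 m.
Rounding to N decimal places gives at most 0.5 × 10⁻ᴺ degrees of error, i.e. 0.5 × 10⁻ᴺ × 111000 m.
Setting 55500 × 10⁻ᴺ ≤ 3.3 gives 10ᴺ ≥ 1.682e+04, i.e. N ≥ 4.23.
So 5 decimal places suffice (0.555 m); 4 would allow up to 5.55 m.

5 decimal places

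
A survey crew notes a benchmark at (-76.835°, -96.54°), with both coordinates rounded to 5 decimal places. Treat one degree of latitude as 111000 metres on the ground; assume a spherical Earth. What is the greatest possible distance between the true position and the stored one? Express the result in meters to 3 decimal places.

Rounding to 5 decimal places leaves each coordinate within ±5e-06° of the true value.
N–S: 5e-06° × 111000 m/° = 0.555 m.
E–W at 76.835°: 5e-06° × 111000 × cos 76.835° = 5e-06 × 111000 × 0.2278 ≈ 0.126405 m.
Combining orthogonally: (0.555² + 0.126405²)^½ ≈ 0.569213 m.

0.569 meters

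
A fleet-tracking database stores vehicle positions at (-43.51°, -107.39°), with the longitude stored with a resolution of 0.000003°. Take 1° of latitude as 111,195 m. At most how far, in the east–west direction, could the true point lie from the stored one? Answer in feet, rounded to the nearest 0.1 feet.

With a 0.000003° grid the true value lies within half a step, ±0.000003°/2 = ±1.5e-06°, of the stored one.
At latitude 43.51° a degree of longitude spans 111195 m × cos 43.51° = 111195 × 0.7253 ≈ 80644.6 m.
East–west error: 1.5e-06° × 80644.6 m/° ≈ 0.120967 m.
Converting: 0.120967 m × 3.2808 ft/m ≈ 0.39687 ft.

0.4 feet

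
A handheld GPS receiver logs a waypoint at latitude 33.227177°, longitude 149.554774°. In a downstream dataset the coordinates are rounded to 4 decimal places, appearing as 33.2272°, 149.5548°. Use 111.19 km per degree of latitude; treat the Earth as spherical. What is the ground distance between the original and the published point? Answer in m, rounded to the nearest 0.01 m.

3.52 m

Δlat = 33.227177 − 33.2272 = -0.000023°; Δlon = 149.554774 − 149.5548 = -0.000026°.
N–S: -0.000023° × 111190 m/° = -2.55737 m.
East–west at this latitude: -0.000026° × 111190 × cos 33.2272° ≈ -0.000026 × 93010.9 = -2.41828 m.
Hypotenuse of the two orthogonal shifts: √(2.55737² + 2.41828²) = 3.51969 m.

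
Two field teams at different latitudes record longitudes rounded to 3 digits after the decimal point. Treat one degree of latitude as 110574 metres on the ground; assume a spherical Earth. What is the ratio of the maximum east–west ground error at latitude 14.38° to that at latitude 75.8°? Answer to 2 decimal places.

Rounding to 3 decimal places leaves the longitude within ±0.0005° of the true value.
Error at 14.38° = 0.0005° × 110574 × cos 14.38° ≈ 55.287 × 0.9687 = 53.555 m.
Error at 75.8° = 0.0005° × 110574 × cos 75.8° ≈ 55.287 × 0.2453 = 13.562 m.
The ratio reduces to cos 14.38° / cos 75.8° = 0.9687/0.2453 ≈ 3.9488.

3.95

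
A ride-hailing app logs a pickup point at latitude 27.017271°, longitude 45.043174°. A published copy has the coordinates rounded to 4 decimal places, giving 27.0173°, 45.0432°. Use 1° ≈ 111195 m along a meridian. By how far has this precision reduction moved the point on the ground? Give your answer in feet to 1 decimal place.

Δlat = 27.017271 − 27.0173 = -0.000029°; Δlon = 45.043174 − 45.0432 = -0.000026°.
N–S: -0.000029° × 111195 m/° = -3.22465 m.
E–W at 27.0173°: -0.000026° × 111195 × cos 27.0173° = -0.000026 × 111195 × 0.8909 ≈ -2.57557 m.
Combined displacement = (3.22465² + 2.57557²)^½ ≈ 4.12698 m.
In feet: 4.12698 m ÷ 0.3048 ≈ 13.54 ft.

13.5 feet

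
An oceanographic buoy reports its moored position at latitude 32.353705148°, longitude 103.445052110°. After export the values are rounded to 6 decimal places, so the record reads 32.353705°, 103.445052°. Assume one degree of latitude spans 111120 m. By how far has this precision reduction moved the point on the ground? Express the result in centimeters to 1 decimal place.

The latitude changed by +0.000000148° and the longitude by +0.000000110°.
N–S: 0.000000148° × 111120 m/° = 0.0164458 m.
East–west at this latitude: 0.000000110° × 111120 × cos 32.3537° ≈ 0.000000110 × 93869.8 = 0.0103257 m.
Combined displacement = (0.0164458² + 0.0103257²)^½ ≈ 0.0194186 m.
That is 0.0194186 m = 1.9419 cm.

1.9 centimeters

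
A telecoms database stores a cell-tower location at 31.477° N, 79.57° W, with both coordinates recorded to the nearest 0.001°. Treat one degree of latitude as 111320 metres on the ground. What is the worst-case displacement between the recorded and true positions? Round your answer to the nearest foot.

240 feet

Rounding to 3 decimal places leaves each coordinate within ±0.0005° of the true value.
North–south component: 0.0005° × 111320 = 55.66 m.
Longitude error → 0.0005 × 111320 × cos 31.477° = 0.0005 × 111320 × 0.8528 ≈ 47.4696 m.
The two errors are perpendicular, so the maximum displacement is √(55.66² + 47.4696²) ≈ 73.1533 m.
Converting: 73.1533 m × 3.2808 ft/m ≈ 240 ft.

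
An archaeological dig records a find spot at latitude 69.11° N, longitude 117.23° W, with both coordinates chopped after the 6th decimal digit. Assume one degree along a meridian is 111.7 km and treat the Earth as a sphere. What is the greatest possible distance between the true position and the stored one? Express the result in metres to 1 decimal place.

0.1 metres

Truncating at 6 decimal places can drop up to a full unit in the last place, so each coordinate may be off by as much as 1e-06°.
Latitude error → 1e-06 × 111700 = 0.1117 m along the meridian.
Longitude error → 1e-06 × 111700 × cos 69.11° = 1e-06 × 111700 × 0.3566 ≈ 0.0398294 m.
The two errors are perpendicular, so the maximum displacement is √(0.1117² + 0.0398294²) ≈ 0.118589 m.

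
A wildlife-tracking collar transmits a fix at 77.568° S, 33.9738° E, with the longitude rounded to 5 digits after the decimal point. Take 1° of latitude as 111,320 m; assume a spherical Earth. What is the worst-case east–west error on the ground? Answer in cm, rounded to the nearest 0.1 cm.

Rounding to 5 decimal places leaves the longitude within ±5e-06° of the true value.
Parallels shrink by cos φ, so at 77.568° a degree of longitude is 111320 × 0.2153 ≈ 23965.1 m.
East–west error: 5e-06° × 23965.1 m/° ≈ 0.119825 m.
That is 0.119825 m = 11.983 cm.

12.0 cm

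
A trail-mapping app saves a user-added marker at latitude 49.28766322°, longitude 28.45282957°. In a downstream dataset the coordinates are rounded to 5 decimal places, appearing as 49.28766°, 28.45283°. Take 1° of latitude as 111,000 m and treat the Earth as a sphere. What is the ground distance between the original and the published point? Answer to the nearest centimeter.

36 centimeters

The latitude changed by +0.00000322° and the longitude by -0.00000043°.
N–S: 0.00000322° × 111000 m/° = 0.35742 m.
E–W at 49.2877°: -0.00000043° × 111000 × cos 49.2877° = -0.00000043 × 111000 × 0.6523 ≈ -0.0311324 m.
Distance: √(0.35742² + 0.0311324²) ≈ 0.358773 m.
That is 0.358773 m = 35.877 cm.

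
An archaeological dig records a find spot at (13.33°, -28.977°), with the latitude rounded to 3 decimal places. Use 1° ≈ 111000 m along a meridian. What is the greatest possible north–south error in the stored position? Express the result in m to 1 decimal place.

Rounding to 3 decimal places leaves the latitude within ±0.0005° of the true value.
North–south distance: 0.0005° × 111000 m/° = 55.5 m.

55.5 m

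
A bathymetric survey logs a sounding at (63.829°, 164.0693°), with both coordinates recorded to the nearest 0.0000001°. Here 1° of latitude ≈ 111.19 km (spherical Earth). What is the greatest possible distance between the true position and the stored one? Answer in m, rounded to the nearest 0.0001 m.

Rounding to 7 decimal places leaves each coordinate within ±5e-08° of the true value.
N–S: 5e-08° × 111190 m/° = 0.0055595 m.
Longitude error → 5e-08 × 111190 × cos 63.829° = 5e-08 × 111190 × 0.4411 ≈ 0.00245203 m.
Worst case both components are at the extreme and orthogonal: √(0.0055595² + 0.00245203²) ≈ 0.00607622 m.

0.0061 m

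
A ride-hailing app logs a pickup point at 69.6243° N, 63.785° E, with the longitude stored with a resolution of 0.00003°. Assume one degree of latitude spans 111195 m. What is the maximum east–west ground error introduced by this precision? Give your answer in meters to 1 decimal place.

0.6 meters

With a 0.00003° grid the true value lies within half a step, ±0.00003°/2 = ±1.5e-05°, of the stored one.
At latitude 69.6243° a degree of longitude spans 111195 m × cos 69.6243° = 111195 × 0.3482 ≈ 38715.3 m.
East–west error: 1.5e-05° × 38715.3 m/° ≈ 0.580729 m.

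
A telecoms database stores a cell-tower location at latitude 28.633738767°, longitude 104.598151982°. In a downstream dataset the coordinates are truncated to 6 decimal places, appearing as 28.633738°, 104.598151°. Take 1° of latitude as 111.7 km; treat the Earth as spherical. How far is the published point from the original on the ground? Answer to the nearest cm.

The latitude changed by +0.000000767° and the longitude by +0.000000982°.
North–south shift: 0.000000767 × 111700 = 0.0856739 m.
E–W at 28.6337°: 0.000000982° × 111700 × cos 28.6337° = 0.000000982 × 111700 × 0.8777 ≈ 0.0962745 m.
Distance: √(0.0856739² + 0.0962745²) ≈ 0.128875 m.
That is 0.128875 m = 12.888 cm.

13 cm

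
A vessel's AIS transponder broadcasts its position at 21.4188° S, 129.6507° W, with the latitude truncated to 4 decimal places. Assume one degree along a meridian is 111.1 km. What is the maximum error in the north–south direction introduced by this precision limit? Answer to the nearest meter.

11 meters

Truncating at 4 decimal places can drop up to a full unit in the last place, so the latitude may be off by as much as 0.0001°.
Along the meridian that is 0.0001° × 111100 m/° = 11.11 m.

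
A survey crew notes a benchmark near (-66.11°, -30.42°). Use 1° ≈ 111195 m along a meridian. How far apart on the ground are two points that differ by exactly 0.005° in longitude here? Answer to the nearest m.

At 66.11° a degree of longitude is 111195 × cos 66.11° ≈ 45032 m, so 0.005° corresponds to 225.16 m.

225 m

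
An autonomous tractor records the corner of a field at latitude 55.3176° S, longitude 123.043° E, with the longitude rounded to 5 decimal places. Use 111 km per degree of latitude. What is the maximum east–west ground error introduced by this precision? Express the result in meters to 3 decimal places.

0.316 meters

Rounding to 5 decimal places leaves the longitude within ±5e-06° of the true value.
Parallels shrink by cos φ, so at 55.3176° a degree of longitude is 111000 × 0.5690 ≈ 63162 m.
So at most 5e-06° × 63162 ≈ 0.31581 m east–west.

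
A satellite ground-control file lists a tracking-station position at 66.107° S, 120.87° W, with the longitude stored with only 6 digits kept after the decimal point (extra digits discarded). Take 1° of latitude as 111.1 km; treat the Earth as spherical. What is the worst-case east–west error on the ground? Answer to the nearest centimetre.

Truncating at 6 decimal places can drop up to a full unit in the last place, so the longitude may be off by as much as 1e-06°.
At latitude 66.107° a degree of longitude spans 111100 m × cos 66.107° = 111100 × 0.4050 ≈ 44998.8 m.
East–west error: 1e-06° × 44998.8 m/° ≈ 0.0449988 m.
That is 0.0449988 m = 4.4999 cm.

4 centimetres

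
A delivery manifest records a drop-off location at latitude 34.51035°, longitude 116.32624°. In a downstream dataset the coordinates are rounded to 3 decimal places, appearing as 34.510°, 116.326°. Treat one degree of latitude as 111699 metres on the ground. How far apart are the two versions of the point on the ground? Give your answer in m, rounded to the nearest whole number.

45 m

Δlat = 34.51035 − 34.510 = +0.00035°; Δlon = 116.32624 − 116.326 = +0.00024°.
North–south shift: 0.00035 × 111699 = 39.0947 m.
East–west at this latitude: 0.00024° × 111699 × cos 34.51° ≈ 0.00024 × 92043 = 22.0903 m.
Combined displacement = (39.0947² + 22.0903²)^½ ≈ 44.9041 m.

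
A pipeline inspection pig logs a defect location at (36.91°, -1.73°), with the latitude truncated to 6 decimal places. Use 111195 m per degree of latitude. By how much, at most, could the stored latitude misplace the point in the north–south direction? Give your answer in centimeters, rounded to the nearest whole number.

Truncating at 6 decimal places can drop up to a full unit in the last place, so the latitude may be off by as much as 1e-06°.
So the N–S error is at most 1e-06 × 111195 = 0.111195 m.
That is 0.111195 m = 11.119 cm.

11 centimeters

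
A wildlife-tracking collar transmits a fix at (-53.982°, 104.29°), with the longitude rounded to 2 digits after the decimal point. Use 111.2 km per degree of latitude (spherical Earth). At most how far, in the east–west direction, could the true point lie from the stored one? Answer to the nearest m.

327 m

Rounding to 2 decimal places leaves the longitude within ±0.005° of the true value.
At latitude 53.982° a degree of longitude spans 111200 m × cos 53.982° = 111200 × 0.5880 ≈ 65390 m.
Maximum E–W displacement: 0.005 × 65390 = 326.95 m.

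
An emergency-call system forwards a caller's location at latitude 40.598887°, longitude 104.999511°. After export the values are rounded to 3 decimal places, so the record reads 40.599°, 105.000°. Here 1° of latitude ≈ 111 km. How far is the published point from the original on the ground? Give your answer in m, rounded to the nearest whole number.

43 m

The latitude changed by -0.000113° and the longitude by -0.000489°.
N–S: -0.000113° × 111000 m/° = -12.543 m.
E–W at 40.599°: -0.000489° × 111000 × cos 40.599° = -0.000489 × 111000 × 0.7593 ≈ -41.2131 m.
Distance: √(12.543² + 41.2131²) ≈ 43.0795 m.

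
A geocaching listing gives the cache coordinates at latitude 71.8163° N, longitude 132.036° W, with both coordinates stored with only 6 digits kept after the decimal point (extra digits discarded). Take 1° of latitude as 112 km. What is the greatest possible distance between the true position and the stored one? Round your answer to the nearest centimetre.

Truncating at 6 decimal places can drop up to a full unit in the last place, so each coordinate may be off by as much as 1e-06°.
Latitude error → 1e-06 × 112000 = 0.112 m along the meridian.
E–W at 71.8163°: 1e-06° × 112000 × cos 71.8163° = 1e-06 × 112000 × 0.3121 ≈ 0.0349512 m.
Worst case both components are at the extreme and orthogonal: √(0.112² + 0.0349512²) ≈ 0.117327 m.
That is 0.117327 m = 11.733 cm.

12 centimetres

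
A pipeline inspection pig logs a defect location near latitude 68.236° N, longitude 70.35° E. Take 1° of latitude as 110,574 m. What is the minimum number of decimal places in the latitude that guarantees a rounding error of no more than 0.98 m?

One degree of latitude covers 110574 m.
With N decimal places the half-ulp bound is 0.5·10⁻ᴺ°, or 0.5·10⁻ᴺ × 110574 m on the ground.
Need 0.5 × 110574 × 10⁻ᴺ ≤ 0.98 → 10⁻ᴺ ≤ 1.773e-05, so N ≥ 4.75.
So 5 decimal places suffice (0.553 m); 4 would allow up to 5.53 m.

5 decimal places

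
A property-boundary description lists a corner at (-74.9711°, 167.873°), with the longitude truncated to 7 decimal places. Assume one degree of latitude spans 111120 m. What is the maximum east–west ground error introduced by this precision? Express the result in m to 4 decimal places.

Truncating at 7 decimal places can drop up to a full unit in the last place, so the longitude may be off by as much as 1e-07°.
At latitude 74.9711° a degree of longitude spans 111120 m × cos 74.9711° = 111120 × 0.2593 ≈ 28814.1 m.
Maximum E–W displacement: 1e-07 × 28814.1 = 0.00288141 m.

0.0029 m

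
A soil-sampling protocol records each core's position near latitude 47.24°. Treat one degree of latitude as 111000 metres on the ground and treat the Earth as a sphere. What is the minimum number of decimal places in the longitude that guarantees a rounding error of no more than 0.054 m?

6

At 47.24° one degree of longitude covers 111000 × cos 47.24° ≈ 111000 × 0.6789 ≈ 75361.1 m.
N decimal places → at most half a unit in the last place, 0.5 × 10⁻ᴺ° = 75361.1/2 × 10⁻ᴺ m.
Setting 37680.6 × 10⁻ᴺ ≤ 0.054 gives 10ᴺ ≥ 6.978e+05, i.e. N ≥ 5.84.
At 5 places the error can reach 0.377 m, but 6 places keeps it to 0.0377 m.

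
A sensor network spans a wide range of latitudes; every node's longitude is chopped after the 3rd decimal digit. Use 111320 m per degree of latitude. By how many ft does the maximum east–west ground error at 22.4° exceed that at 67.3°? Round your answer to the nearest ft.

Truncating at 3 decimal places can drop up to a full unit in the last place, so the longitude may be off by as much as 0.001°.
Error at 22.4° = 0.001° × 111320 × cos 22.4° ≈ 111.32 × 0.9245 = 102.92 m.
Error at 67.3° = 0.001° × 111320 × cos 67.3° ≈ 111.32 × 0.3859 = 42.959 m.
So the lower-latitude error exceeds the higher by 102.92 − 42.959 = 59.961 m.
In feet: 59.9614 m ÷ 0.3048 ≈ 196.72 ft.

197 ft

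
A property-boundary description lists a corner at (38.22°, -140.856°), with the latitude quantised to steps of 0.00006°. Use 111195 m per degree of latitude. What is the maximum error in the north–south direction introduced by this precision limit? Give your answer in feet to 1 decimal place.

10.9 feet

With a 0.00006° grid the true value lies within half a step, ±0.00006°/2 = ±3e-05°, of the stored one.
North–south distance: 3e-05° × 111195 m/° = 3.33585 m.
Converting: 3.33585 m × 3.2808 ft/m ≈ 10.944 ft.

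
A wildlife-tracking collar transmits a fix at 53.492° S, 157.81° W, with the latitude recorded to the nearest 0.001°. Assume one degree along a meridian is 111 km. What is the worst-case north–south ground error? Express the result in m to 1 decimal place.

Rounding to 3 decimal places leaves the latitude within ±0.0005° of the true value.
Along the meridian that is 0.0005° × 111000 m/° = 55.5 m.

55.5 m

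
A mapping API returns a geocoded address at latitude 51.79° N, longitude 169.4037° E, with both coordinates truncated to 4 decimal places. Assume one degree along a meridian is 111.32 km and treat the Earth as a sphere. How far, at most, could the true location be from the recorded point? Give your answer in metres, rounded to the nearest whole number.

Truncating at 4 decimal places can drop up to a full unit in the last place, so each coordinate may be off by as much as 0.0001°.
North–south component: 0.0001° × 111320 = 11.132 m.
E–W at 51.79°: 0.0001° × 111320 × cos 51.79° = 0.0001 × 111320 × 0.6185 ≈ 6.88565 m.
Combining orthogonally: (11.132² + 6.88565²)^½ ≈ 13.0894 m.

13 metres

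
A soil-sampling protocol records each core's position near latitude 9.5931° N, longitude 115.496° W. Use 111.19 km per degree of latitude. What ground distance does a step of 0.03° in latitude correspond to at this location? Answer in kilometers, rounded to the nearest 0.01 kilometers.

Along a meridian 0.03° is 0.03 × 111190 = 3335.7 m.
That is 3335.7 m = 3.3357 km.

3.34 kilometers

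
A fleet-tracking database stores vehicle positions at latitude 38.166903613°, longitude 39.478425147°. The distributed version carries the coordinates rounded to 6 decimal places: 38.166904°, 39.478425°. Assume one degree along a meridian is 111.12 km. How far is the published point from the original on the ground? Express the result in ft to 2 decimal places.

Δlat = 38.166903613 − 38.166904 = -0.000000387°; Δlon = 39.478425147 − 39.478425 = +0.000000147°.
North–south shift: -0.000000387 × 111120 = -0.0430034 m.
East–west at this latitude: 0.000000147° × 111120 × cos 38.1669° ≈ 0.000000147 × 87364.1 = 0.0128425 m.
Distance: √(0.0430034² + 0.0128425²) ≈ 0.0448801 m.
Converting: 0.0448801 m × 3.2808 ft/m ≈ 0.14724 ft.

0.15 ft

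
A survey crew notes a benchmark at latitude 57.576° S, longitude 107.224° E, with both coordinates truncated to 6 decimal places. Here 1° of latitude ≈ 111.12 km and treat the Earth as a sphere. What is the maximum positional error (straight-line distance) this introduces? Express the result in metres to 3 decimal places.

Truncating at 6 decimal places can drop up to a full unit in the last place, so each coordinate may be off by as much as 1e-06°.
Latitude error → 1e-06 × 111120 = 0.11112 m along the meridian.
E–W at 57.576°: 1e-06° × 111120 × cos 57.576° = 1e-06 × 111120 × 0.5362 ≈ 0.0595804 m.
Combining orthogonally: (0.11112² + 0.0595804²)^½ ≈ 0.126085 m.

0.126 metres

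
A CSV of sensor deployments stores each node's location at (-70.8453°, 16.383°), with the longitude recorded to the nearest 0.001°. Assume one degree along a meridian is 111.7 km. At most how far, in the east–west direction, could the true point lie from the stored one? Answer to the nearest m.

Rounding to 3 decimal places leaves the longitude within ±0.0005° of the true value.
Parallels shrink by cos φ, so at 70.8453° a degree of longitude is 111700 × 0.3281 ≈ 36651 m.
So at most 0.0005° × 36651 ≈ 18.3255 m east–west.

18 m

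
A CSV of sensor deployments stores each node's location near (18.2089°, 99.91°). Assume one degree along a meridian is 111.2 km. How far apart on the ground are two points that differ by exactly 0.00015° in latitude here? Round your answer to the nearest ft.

55 ft

0.00015° × 111200 m/° = 16.68 m.
Converting: 16.68 m × 3.2808 ft/m ≈ 54.724 ft.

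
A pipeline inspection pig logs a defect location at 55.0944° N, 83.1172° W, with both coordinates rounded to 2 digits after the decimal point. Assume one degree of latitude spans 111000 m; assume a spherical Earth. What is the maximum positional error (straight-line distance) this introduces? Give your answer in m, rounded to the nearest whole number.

Rounding to 2 decimal places leaves each coordinate within ±0.005° of the true value.
N–S: 0.005° × 111000 m/° = 555 m.
East–west component at 55.0944°: 0.005° × 111000 × cos 55.0944° ≈ 0.005 × 63517.1 ≈ 317.585 m.
Combining orthogonally: (555² + 317.585²)^½ ≈ 639.442 m.

639 m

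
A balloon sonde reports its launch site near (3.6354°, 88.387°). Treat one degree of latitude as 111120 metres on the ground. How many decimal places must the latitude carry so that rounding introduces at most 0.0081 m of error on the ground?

7 decimal places

One degree of latitude covers 111120 m.
N decimal places → at most half a unit in the last place, 0.5 × 10⁻ᴺ° = 111120/2 × 10⁻ᴺ m.
Need 0.5 × 111120 × 10⁻ᴺ ≤ 0.0081 → 10⁻ᴺ ≤ 1.458e-07, so N ≥ 6.84.
At 6 places the error can reach 0.0556 m, but 7 places keeps it to 0.00556 m.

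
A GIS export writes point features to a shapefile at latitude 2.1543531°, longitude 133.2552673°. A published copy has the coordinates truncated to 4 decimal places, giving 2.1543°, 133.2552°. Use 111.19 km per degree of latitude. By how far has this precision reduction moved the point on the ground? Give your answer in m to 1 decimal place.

Δlat = 2.1543531 − 2.1543 = +0.0000531°; Δlon = 133.2552673 − 133.2552 = +0.0000673°.
North–south shift: 0.0000531 × 111190 = 5.90419 m.
East–west at this latitude: 0.0000673° × 111190 × cos 2.1543° ≈ 0.0000673 × 111111 = 7.4778 m.
Combined displacement = (5.90419² + 7.4778²)^½ ≈ 9.52769 m.

9.5 m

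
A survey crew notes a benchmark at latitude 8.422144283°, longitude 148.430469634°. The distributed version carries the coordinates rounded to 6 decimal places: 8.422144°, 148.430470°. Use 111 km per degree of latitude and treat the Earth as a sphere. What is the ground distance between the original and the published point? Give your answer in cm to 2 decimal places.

5.10 cm

Δlat = 8.422144283 − 8.422144 = +0.000000283°; Δlon = 148.430469634 − 148.430470 = -0.000000366°.
North–south shift: 0.000000283 × 111000 = 0.031413 m.
East–west at this latitude: -0.000000366° × 111000 × cos 8.42214° ≈ -0.000000366 × 109803 = -0.0401879 m.
Distance: √(0.031413² + 0.0401879²) ≈ 0.0510083 m.
That is 0.0510083 m = 5.1008 cm.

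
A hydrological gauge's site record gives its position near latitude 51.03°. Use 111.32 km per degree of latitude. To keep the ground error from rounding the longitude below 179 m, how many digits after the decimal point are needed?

3 decimal places

At 51.03° one degree of longitude covers 111320 × cos 51.03° ≈ 111320 × 0.6289 ≈ 70010.6 m.
N decimal places → at most half a unit in the last place, 0.5 × 10⁻ᴺ° = 70010.6/2 × 10⁻ᴺ m.
Setting 35005.3 × 10⁻ᴺ ≤ 179 gives 10ᴺ ≥ 195.6, i.e. N ≥ 2.29.
So 3 decimal places suffice (35 m); 2 would allow up to 350 m.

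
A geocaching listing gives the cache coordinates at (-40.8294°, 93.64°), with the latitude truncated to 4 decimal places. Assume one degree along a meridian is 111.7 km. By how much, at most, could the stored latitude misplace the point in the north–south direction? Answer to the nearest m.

11 m

Truncating at 4 decimal places can drop up to a full unit in the last place, so the latitude may be off by as much as 0.0001°.
Along the meridian that is 0.0001° × 111700 m/° = 11.17 m.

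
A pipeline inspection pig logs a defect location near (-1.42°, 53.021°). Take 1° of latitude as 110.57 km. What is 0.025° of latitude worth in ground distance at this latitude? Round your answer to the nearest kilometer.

Along a meridian 0.025° is 0.025 × 110570 = 2764.25 m.
That is 2764.25 m = 2.7643 km.

3 kilometers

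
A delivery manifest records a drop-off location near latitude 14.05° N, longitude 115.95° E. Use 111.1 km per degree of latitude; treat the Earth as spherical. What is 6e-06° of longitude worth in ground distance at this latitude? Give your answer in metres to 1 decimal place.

One degree of longitude here spans 111100 × cos 14.05° = 111100 × 0.9701 ≈ 107776 m; 6e-06° of that is 0.646658 m.

0.6 metres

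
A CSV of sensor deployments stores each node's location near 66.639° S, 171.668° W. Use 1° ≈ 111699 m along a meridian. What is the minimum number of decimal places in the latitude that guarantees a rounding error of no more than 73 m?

3 decimal places

One degree of latitude covers 111699 m.
With N decimal places the half-ulp bound is 0.5·10⁻ᴺ°, or 0.5·10⁻ᴺ × 111699 m on the ground.
Need 0.5 × 111699 × 10⁻ᴺ ≤ 73 → 10⁻ᴺ ≤ 1.307e-03, so N ≥ 2.88.
At 2 places the error can reach 558 m, but 3 places keeps it to 55.8 m.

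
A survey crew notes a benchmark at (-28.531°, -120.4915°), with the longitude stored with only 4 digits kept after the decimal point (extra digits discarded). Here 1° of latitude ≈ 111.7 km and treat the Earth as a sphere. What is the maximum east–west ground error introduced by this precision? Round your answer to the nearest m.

Truncating at 4 decimal places can drop up to a full unit in the last place, so the longitude may be off by as much as 0.0001°.
Parallels shrink by cos φ, so at 28.531° a degree of longitude is 111700 × 0.8786 ≈ 98135 m.
Maximum E–W displacement: 0.0001 × 98135 = 9.8135 m.

10 m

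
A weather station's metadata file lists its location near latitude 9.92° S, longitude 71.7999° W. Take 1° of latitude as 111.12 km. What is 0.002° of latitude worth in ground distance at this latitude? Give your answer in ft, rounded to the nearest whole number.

729 ft

Along a meridian 0.002° is 0.002 × 111120 = 222.24 m.
Converting: 222.24 m × 3.2808 ft/m ≈ 729.13 ft.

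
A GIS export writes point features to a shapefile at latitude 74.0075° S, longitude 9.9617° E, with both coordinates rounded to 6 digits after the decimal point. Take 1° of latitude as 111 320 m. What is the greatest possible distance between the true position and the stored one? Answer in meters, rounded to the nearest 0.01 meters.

0.06 meters

Rounding to 6 decimal places leaves each coordinate within ±5e-07° of the true value.
N–S: 5e-07° × 111320 m/° = 0.05566 m.
Longitude error → 5e-07 × 111320 × cos 74.0075° = 5e-07 × 111320 × 0.2755 ≈ 0.015335 m.
The two errors are perpendicular, so the maximum displacement is √(0.05566² + 0.015335²) ≈ 0.0577338 m.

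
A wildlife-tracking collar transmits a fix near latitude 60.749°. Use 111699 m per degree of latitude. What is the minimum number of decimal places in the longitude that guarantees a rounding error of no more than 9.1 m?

At 60.749° one degree of longitude covers 111699 × cos 60.749° ≈ 111699 × 0.4886 ≈ 54580.2 m.
Rounding to N decimal places gives at most 0.5 × 10⁻ᴺ degrees of error, i.e. 0.5 × 10⁻ᴺ × 54580.2 m.
Need 0.5 × 54580.2 × 10⁻ᴺ ≤ 9.1 → 10⁻ᴺ ≤ 3.335e-04, so N ≥ 3.48.
N = 3 would give 27.3 m (too coarse); N = 4 gives 2.73 m ≤ 9.1 m.

4 decimal places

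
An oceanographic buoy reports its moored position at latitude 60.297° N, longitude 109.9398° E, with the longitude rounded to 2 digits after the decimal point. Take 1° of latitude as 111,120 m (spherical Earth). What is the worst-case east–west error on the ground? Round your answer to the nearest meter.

275 meters

Rounding to 2 decimal places leaves the longitude within ±0.005° of the true value.
At latitude 60.297° a degree of longitude spans 111120 m × cos 60.297° = 111120 × 0.4955 ≈ 55060.4 m.
East–west error: 0.005° × 55060.4 m/° ≈ 275.302 m.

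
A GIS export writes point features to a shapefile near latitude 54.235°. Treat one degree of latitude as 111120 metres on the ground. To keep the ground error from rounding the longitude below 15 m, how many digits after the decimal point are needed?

4 decimal places

At 54.235° one degree of longitude covers 111120 × cos 54.235° ≈ 111120 × 0.5845 ≈ 64945.4 m.
N decimal places → at most half a unit in the last place, 0.5 × 10⁻ᴺ° = 64945.4/2 × 10⁻ᴺ m.
Setting 32472.7 × 10⁻ᴺ ≤ 15 gives 10ᴺ ≥ 2165, i.e. N ≥ 3.34.
N = 3 would give 32.5 m (too coarse); N = 4 gives 3.25 m ≤ 15 m.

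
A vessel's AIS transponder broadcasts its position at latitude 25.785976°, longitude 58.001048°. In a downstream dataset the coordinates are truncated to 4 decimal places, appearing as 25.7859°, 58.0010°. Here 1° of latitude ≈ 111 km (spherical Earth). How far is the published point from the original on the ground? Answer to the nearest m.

The latitude changed by +0.000076° and the longitude by +0.000048°.
North–south shift: 0.000076 × 111000 = 8.436 m.
E–W at 25.7859°: 0.000048° × 111000 × cos 25.7859° = 0.000048 × 111000 × 0.9004 ≈ 4.79747 m.
Combined displacement = (8.436² + 4.79747²)^½ ≈ 9.70473 m.

10 m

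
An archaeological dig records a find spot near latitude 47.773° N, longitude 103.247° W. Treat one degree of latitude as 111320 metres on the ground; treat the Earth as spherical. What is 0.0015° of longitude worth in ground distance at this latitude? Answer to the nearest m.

One degree of longitude here spans 111320 × cos 47.773° = 111320 × 0.6721 ≈ 74814.8 m; 0.0015° of that is 112.222 m.

112 m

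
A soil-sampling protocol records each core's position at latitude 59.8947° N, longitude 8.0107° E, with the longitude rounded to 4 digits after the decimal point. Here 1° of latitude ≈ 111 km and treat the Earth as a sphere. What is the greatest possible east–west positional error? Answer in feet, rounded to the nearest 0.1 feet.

Rounding to 4 decimal places leaves the longitude within ±5e-05° of the true value.
One degree of longitude at 59.8947° is 111000 × cos 59.8947° ≈ 111000 × 0.5016 = 55676.6 m.
So at most 5e-05° × 55676.6 ≈ 2.78383 m east–west.
Converting: 2.78383 m × 3.2808 ft/m ≈ 9.1333 ft.

9.1 feet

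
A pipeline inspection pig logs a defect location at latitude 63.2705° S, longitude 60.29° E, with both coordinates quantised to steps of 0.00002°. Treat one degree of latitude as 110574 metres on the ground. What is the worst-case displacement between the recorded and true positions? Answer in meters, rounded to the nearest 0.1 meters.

With a 0.00002° grid the true value lies within half a step, ±0.00002°/2 = ±1e-05°, of the stored one.
North–south component: 1e-05° × 110574 = 1.10574 m.
Longitude error → 1e-05 × 110574 × cos 63.2705° = 1e-05 × 110574 × 0.4498 ≈ 0.497339 m.
Worst case both components are at the extreme and orthogonal: √(1.10574² + 0.497339²) ≈ 1.21244 m.

1.2 meters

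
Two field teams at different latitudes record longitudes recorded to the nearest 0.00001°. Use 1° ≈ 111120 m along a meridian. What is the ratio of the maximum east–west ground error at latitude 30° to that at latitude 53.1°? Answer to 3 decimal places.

1.442

Rounding to 5 decimal places leaves the longitude within ±5e-06° of the true value.
At 30°: 5e-06° × 111120 × cos 30° = 5e-06 × 111120 × 0.8660 ≈ 0.48116 m.
Error at 53.1° = 5e-06° × 111120 × cos 53.1° ≈ 0.5556 × 0.6004 = 0.33359 m.
The ratio reduces to cos 30° / cos 53.1° = 0.8660/0.6004 ≈ 1.4424.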